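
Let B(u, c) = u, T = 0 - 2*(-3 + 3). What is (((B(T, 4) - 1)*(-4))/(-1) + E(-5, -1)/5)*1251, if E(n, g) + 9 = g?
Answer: -7506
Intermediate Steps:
T = 0 (T = 0 - 2*0 = 0 + 0 = 0)
E(n, g) = -9 + g
(((B(T, 4) - 1)*(-4))/(-1) + E(-5, -1)/5)*1251 = (((0 - 1)*(-4))/(-1) + (-9 - 1)/5)*1251 = (-1*(-4)*(-1) - 10*⅕)*1251 = (4*(-1) - 2)*1251 = (-4 - 2)*1251 = -6*1251 = -7506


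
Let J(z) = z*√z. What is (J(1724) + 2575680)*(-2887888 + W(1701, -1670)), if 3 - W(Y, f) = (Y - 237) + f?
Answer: -7437737046720 - 9956717192*√431 ≈ -7.6444e+12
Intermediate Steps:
W(Y, f) = 240 - Y - f (W(Y, f) = 3 - ((Y - 237) + f) = 3 - ((-237 + Y) + f) = 3 - (-237 + Y + f) = 3 + (237 - Y - f) = 240 - Y - f)
J(z) = z^(3/2)
(J(1724) + 2575680)*(-2887888 + W(1701, -1670)) = (1724^(3/2) + 2575680)*(-2887888 + (240 - 1*1701 - 1*(-1670))) = (3448*√431 + 2575680)*(-2887888 + (240 - 1701 + 1670)) = (2575680 + 3448*√431)*(-2887888 + 209) = (2575680 + 3448*√431)*(-2887679) = -7437737046720 - 9956717192*√431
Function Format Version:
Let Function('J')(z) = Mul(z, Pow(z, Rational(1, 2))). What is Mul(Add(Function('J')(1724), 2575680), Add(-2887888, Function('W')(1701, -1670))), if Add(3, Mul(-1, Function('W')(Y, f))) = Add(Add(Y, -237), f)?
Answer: Add(-7437737046720, Mul(-9956717192, Pow(431, Rational(1, 2)))) ≈ -7.6444e+12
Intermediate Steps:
Function('W')(Y, f) = Add(240, Mul(-1, Y), Mul(-1, f)) (Function('W')(Y, f) = Add(3, Mul(-1, Add(Add(Y, -237), f))) = Add(3, Mul(-1, Add(Add(-237, Y), f))) = Add(3, Mul(-1, Add(-237, Y, f))) = Add(3, Add(237, Mul(-1, Y), Mul(-1, f))) = Add(240, Mul(-1, Y), Mul(-1, f)))
Function('J')(z) = Pow(z, Rational(3, 2))
Mul(Add(Function('J')(1724), 2575680), Add(-2887888, Function('W')(1701, -1670))) = Mul(Add(Pow(1724, Rational(3, 2)), 2575680), Add(-2887888, Add(240, Mul(-1, 1701), Mul(-1, -1670)))) = Mul(Add(Mul(3448, Pow(431, Rational(1, 2))), 2575680), Add(-2887888, Add(240, -1701, 1670))) = Mul(Add(2575680, Mul(3448, Pow(431, Rational(1, 2)))), Add(-2887888, 209)) = Mul(Add(2575680, Mul(3448, Pow(431, Rational(1, 2)))), -2887679) = Add(-7437737046720, Mul(-9956717192, Pow(431, Rational(1, 2))))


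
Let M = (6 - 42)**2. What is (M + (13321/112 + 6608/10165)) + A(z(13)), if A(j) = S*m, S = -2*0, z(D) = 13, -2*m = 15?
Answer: 230231163/162640 ≈ 1415.6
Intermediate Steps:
m = -15/2 (m = -1/2*15 = -15/2 ≈ -7.5000)
S = 0
A(j) = 0 (A(j) = 0*(-15/2) = 0)
M = 1296 (M = (-36)**2 = 1296)
(M + (13321/112 + 6608/10165)) + A(z(13)) = (1296 + (13321/112 + 6608/10165)) + 0 = (1296 + (13321*(1/112) + 6608*(1/10165))) + 0 = (1296 + (1903/16 + 6608/10165)) + 0 = (1296 + 19449723/162640) + 0 = 230231163/162640 + 0 = 230231163/162640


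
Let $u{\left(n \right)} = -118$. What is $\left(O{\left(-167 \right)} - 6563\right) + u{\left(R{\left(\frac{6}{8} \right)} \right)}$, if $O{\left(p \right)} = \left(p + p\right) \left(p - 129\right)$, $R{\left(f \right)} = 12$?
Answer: $92183$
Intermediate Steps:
$O{\left(p \right)} = 2 p \left(-129 + p\right)$
$\left(O{\left(-167 \right)} - 6563\right) + u{\left(R{\left(\frac{6}{8} \right)} \right)} = \left(2 \left(-167\right) \left(-129 - 167\right) - 6563\right) - 118 = \left(2 \left(-167\right) \left(-296\right) - 6563\right) - 118 = \left(98864 - 6563\right) - 118 = 92301 - 118 = 92183$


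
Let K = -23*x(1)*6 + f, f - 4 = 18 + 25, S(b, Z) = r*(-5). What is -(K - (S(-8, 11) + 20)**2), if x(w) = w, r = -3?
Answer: 1316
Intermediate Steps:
S(b, Z) = 15 (S(b, Z) = -3*(-5) = 15)
f = 47 (f = 4 + (18 + 25) = 4 + 43 = 47)
K = -91 (K = -23*6 + 47 = -138 + 47 = -91)
-(K - (S(-8, 11) + 20)**2) = -(-91 - (15 + 20)**2) = -(-91 - 1*35**2) = -(-91 - 1*1225) = -(-91 - 1225) = -1*(-1316) = 1316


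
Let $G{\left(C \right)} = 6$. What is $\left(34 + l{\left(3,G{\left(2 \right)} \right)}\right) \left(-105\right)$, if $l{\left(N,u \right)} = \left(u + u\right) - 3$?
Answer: $-4515$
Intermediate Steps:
$l{\left(N,u \right)} = -3 + 2 u$ ($l{\left(N,u \right)} = 2 u - 3 = -3 + 2 u$)
$\left(34 + l{\left(3,G{\left(2 \right)} \right)}\right) \left(-105\right) = \left(34 + \left(-3 + 2 \cdot 6\right)\right) \left(-105\right) = \left(34 + \left(-3 + 12\right)\right) \left(-105\right) = \left(34 + 9\right) \left(-105\right) = 43 \left(-105\right) = -4515$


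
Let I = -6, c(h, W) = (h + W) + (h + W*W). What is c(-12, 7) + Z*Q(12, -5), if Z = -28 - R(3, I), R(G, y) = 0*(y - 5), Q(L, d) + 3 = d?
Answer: 256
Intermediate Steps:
Q(L, d) = -3 + d
c(h, W) = W + W² + 2*h (c(h, W) = (W + h) + (h + W²) = W + W² + 2*h)
R(G, y) = 0 (R(G, y) = 0*(-5 + y) = 0)
Z = -28 (Z = -28 - 1*0 = -28 + 0 = -28)
c(-12, 7) + Z*Q(12, -5) = (7 + 7² + 2*(-12)) - 28*(-3 - 5) = (7 + 49 - 24) - 28*(-8) = 32 + 224 = 256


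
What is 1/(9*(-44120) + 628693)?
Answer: 1/231613 ≈ 4.3175e-6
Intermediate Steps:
1/(9*(-44120) + 628693) = 1/(-397080 + 628693) = 1/231613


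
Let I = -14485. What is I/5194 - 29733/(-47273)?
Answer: -530316203/245535962 ≈ -2.1598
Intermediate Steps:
I/5194 - 29733/(-47273) = -14485/5194 - 29733/(-47273) = -14485*1/5194 - 29733*(-1/47273) = -14485/5194 + 29733/47273 = -530316203/245535962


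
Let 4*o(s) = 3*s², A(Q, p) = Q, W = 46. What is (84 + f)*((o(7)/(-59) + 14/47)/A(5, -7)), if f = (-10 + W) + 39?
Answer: -114639/11092 ≈ -10.335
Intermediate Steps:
o(s) = 3*s²/4 (o(s) = (3*s²)/4 = 3*s²/4)
f = 75 (f = (-10 + 46) + 39 = 36 + 39 = 75)
(84 + f)*((o(7)/(-59) + 14/47)/A(5, -7)) = (84 + 75)*((((¾)*7²)/(-59) + 14/47)/5) = 159*((((¾)*49)*(-1/59) + 14*(1/47))*(⅕)) = 159*(((147/4)*(-1/59) + 14/47)*(⅕)) = 159*((-147/236 + 14/47)*(⅕)) = 159*(-3605/11092*⅕) = 159*(-721/11092) = -114639/11092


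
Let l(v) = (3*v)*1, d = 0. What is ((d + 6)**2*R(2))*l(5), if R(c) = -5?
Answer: -2700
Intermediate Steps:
l(v) = 3*v
((d + 6)**2*R(2))*l(5) = ((0 + 6)**2*(-5))*(3*5) = (6**2*(-5))*15 = (36*(-5))*15 = -180*15 = -2700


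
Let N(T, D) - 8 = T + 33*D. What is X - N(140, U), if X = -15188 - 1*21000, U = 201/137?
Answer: -4984665/137 ≈ -36384.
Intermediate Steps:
U = 201/137 (U = 201*(1/137) = 201/137 ≈ 1.4672)
N(T, D) = 8 + T + 33*D (N(T, D) = 8 + (T + 33*D) = 8 + T + 33*D)
X = -36188 (X = -15188 - 21000 = -36188)
X - N(140, U) = -36188 - (8 + 140 + 33*(201/137)) = -36188 - (8 + 140 + 6633/137) = -36188 - 1*26909/137 = -36188 - 26909/137 = -4984665/137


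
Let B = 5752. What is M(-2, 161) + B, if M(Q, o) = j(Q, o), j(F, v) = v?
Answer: 5913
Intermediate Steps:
M(Q, o) = o
M(-2, 161) + B = 161 + 5752 = 5913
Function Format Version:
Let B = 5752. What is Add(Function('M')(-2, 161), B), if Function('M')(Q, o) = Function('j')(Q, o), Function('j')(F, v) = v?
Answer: 5913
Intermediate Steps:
Function('M')(Q, o) = o
Add(Function('M')(-2, 161), B) = Add(161, 5752) = 5913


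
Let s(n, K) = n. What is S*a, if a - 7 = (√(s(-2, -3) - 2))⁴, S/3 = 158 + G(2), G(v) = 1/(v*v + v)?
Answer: 21827/2 ≈ 10914.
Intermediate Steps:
G(v) = 1/(v + v²) (G(v) = 1/(v² + v) = 1/(v + v²))
S = 949/2 (S = 3*(158 + 1/(2*(1 + 2))) = 3*(158 + (½)/3) = 3*(158 + (½)*(⅓)) = 3*(158 + ⅙) = 3*(949/6) = 949/2 ≈ 474.50)
a = 23 (a = 7 + (√(-2 - 2))⁴ = 7 + (√(-4))⁴ = 7 + (2*I)⁴ = 7 + 16 = 23)
S*a = (949/2)*23 = 21827/2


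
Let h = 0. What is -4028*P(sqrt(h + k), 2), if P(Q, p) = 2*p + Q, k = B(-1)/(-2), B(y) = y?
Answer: -16112 - 2014*sqrt(2) ≈ -18960.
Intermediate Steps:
k = 1/2 (k = -1/(-2) = -1*(-1/2) = 1/2 ≈ 0.50000)
P(Q, p) = Q + 2*p
-4028*P(sqrt(h + k), 2) = -4028*(sqrt(0 + 1/2) + 2*2) = -4028*(sqrt(1/2) + 4) = -4028*(sqrt(2)/2 + 4) = -4028*(4 + sqrt(2)/2) = -16112 - 2014*sqrt(2)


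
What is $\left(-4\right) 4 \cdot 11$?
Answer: $-176$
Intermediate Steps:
$\left(-4\right) 4 \cdot 11 = \left(-16\right) 11 = -176$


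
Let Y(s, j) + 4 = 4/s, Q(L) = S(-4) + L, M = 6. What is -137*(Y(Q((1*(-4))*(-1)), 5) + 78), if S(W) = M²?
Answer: -101517/10 ≈ -10152.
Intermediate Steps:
S(W) = 36 (S(W) = 6² = 36)
Q(L) = 36 + L
Y(s, j) = -4 + 4/s
-137*(Y(Q((1*(-4))*(-1)), 5) + 78) = -137*((-4 + 4/(36 + (1*(-4))*(-1))) + 78) = -137*((-4 + 4/(36 - 4*(-1))) + 78) = -137*((-4 + 4/(36 + 4)) + 78) = -137*((-4 + 4/40) + 78) = -137*((-4 + 4*(1/40)) + 78) = -137*((-4 + ⅒) + 78) = -137*(-39/10 + 78) = -137*741/10 = -101517/10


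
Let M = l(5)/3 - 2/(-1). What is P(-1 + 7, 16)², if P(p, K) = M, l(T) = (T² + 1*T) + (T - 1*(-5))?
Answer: 2116/9 ≈ 235.11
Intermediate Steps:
l(T) = 5 + T² + 2*T (l(T) = (T² + T) + (T + 5) = (T + T²) + (5 + T) = 5 + T² + 2*T)
M = 46/3 (M = (5 + 5² + 2*5)/3 - 2/(-1) = (5 + 25 + 10)*(⅓) - 2*(-1) = 40*(⅓) + 2 = 40/3 + 2 = 46/3 ≈ 15.333)
P(p, K) = 46/3
P(-1 + 7, 16)² = (46/3)² = 2116/9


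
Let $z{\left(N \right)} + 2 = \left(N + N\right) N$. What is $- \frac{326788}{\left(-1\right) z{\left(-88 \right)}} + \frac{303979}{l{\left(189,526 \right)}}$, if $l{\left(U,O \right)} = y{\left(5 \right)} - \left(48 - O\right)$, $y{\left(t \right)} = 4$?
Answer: $\frac{2432465305}{3732126} \approx 651.76$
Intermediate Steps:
$l{\left(U,O \right)} = -44 + O$ ($l{\left(U,O \right)} = 4 - \left(48 - O\right) = 4 + \left(-48 + O\right) = -44 + O$)
$z{\left(N \right)} = -2 + 2 N^{2}$ ($z{\left(N \right)} = -2 + \left(N + N\right) N = -2 + 2 N N = -2 + 2 N^{2}$)
$- \frac{326788}{\left(-1\right) z{\left(-88 \right)}} + \frac{303979}{l{\left(189,526 \right)}} = - \frac{326788}{\left(-1\right) \left(-2 + 2 \left(-88\right)^{2}\right)} + \frac{303979}{-44 + 526} = - \frac{326788}{\left(-1\right) \left(-2 + 2 \cdot 7744\right)} + \frac{303979}{482} = - \frac{326788}{\left(-1\right) \left(-2 + 15488\right)} + 303979 \cdot \frac{1}{482} = - \frac{326788}{\left(-1\right) 15486} + \frac{303979}{482} = - \frac{326788}{-15486} + \frac{303979}{482} = \left(-326788\right) \left(- \frac{1}{15486}\right) + \frac{303979}{482} = \frac{163394}{7743} + \frac{303979}{482} = \frac{2432465305}{3732126}$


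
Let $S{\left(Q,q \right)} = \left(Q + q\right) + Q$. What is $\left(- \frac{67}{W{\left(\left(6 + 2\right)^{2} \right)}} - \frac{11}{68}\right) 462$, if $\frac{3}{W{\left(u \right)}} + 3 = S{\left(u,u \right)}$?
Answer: $- \frac{66306009}{34} \approx -1.9502 \cdot 10^{6}$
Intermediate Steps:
$S{\left(Q,q \right)} = q + 2 Q$
$W{\left(u \right)} = \frac{3}{-3 + 3 u}$ ($W{\left(u \right)} = \frac{3}{-3 + \left(u + 2 u\right)} = \frac{3}{-3 + 3 u}$)
$\left(- \frac{67}{W{\left(\left(6 + 2\right)^{2} \right)}} - \frac{11}{68}\right) 462 = \left(- \frac{67}{\frac{1}{-1 + \left(6 + 2\right)^{2}}} - \frac{11}{68}\right) 462 = \left(- \frac{67}{\frac{1}{-1 + 8^{2}}} - \frac{11}{68}\right) 462 = \left(- \frac{67}{\frac{1}{-1 + 64}} - \frac{11}{68}\right) 462 = \left(- \frac{67}{\frac{1}{63}} - \frac{11}{68}\right) 462 = \left(- 67 \frac{1}{\frac{1}{63}} - \frac{11}{68}\right) 462 = \left(\left(-67\right) 63 - \frac{11}{68}\right) 462 = \left(-4221 - \frac{11}{68}\right) 462 = \left(- \frac{287039}{68}\right) 462 = - \frac{66306009}{34}$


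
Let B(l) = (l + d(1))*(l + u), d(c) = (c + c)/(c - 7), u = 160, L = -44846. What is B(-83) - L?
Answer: 115288/3 ≈ 38429.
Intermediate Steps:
d(c) = 2*c/(-7 + c) (d(c) = (2*c)/(-7 + c) = 2*c/(-7 + c))
B(l) = (160 + l)*(-⅓ + l) (B(l) = (l + 2*1/(-7 + 1))*(l + 160) = (l + 2*1/(-6))*(160 + l) = (l + 2*1*(-⅙))*(160 + l) = (l - ⅓)*(160 + l) = (-⅓ + l)*(160 + l) = (160 + l)*(-⅓ + l))
B(-83) - L = (-160/3 + (-83)² + (479/3)*(-83)) - 1*(-44846) = (-160/3 + 6889 - 39757/3) + 44846 = -19250/3 + 44846 = 115288/3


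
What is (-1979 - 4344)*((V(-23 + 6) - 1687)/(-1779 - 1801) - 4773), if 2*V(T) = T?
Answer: 216065060347/7160 ≈ 3.0177e+7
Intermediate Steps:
V(T) = T/2
(-1979 - 4344)*((V(-23 + 6) - 1687)/(-1779 - 1801) - 4773) = (-1979 - 4344)*(((-23 + 6)/2 - 1687)/(-1779 - 1801) - 4773) = -6323*(((½)*(-17) - 1687)/(-3580) - 4773) = -6323*((-17/2 - 1687)*(-1/3580) - 4773) = -6323*(-3391/2*(-1/3580) - 4773) = -6323*(3391/7160 - 4773) = -6323*(-34171289/7160) = 216065060347/7160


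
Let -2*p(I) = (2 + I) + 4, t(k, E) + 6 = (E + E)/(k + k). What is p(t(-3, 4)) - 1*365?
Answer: -1093/3 ≈ -364.33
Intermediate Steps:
t(k, E) = -6 + E/k (t(k, E) = -6 + (E + E)/(k + k) = -6 + (2*E)/((2*k)) = -6 + (2*E)*(1/(2*k)) = -6 + E/k)
p(I) = -3 - I/2 (p(I) = -((2 + I) + 4)/2 = -(6 + I)/2 = -3 - I/2)
p(t(-3, 4)) - 1*365 = (-3 - (-6 + 4/(-3))/2) - 1*365 = (-3 - (-6 + 4*(-⅓))/2) - 365 = (-3 - (-6 - 4/3)/2) - 365 = (-3 - ½*(-22/3)) - 365 = (-3 + 11/3) - 365 = ⅔ - 365 = -1093/3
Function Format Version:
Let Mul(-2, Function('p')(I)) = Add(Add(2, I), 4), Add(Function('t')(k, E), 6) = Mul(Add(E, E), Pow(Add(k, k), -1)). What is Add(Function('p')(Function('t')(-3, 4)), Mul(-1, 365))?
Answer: Rational(-1093, 3) ≈ -364.33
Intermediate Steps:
Function('t')(k, E) = Add(-6, Mul(E, Pow(k, -1))) (Function('t')(k, E) = Add(-6, Mul(Add(E, E), Pow(Add(k, k), -1))) = Add(-6, Mul(Mul(2, E), Pow(Mul(2, k), -1))) = Add(-6, Mul(Mul(2, E), Mul(Rational(1, 2), Pow(k, -1)))) = Add(-6, Mul(E, Pow(k, -1))))
Function('p')(I) = Add(-3, Mul(Rational(-1, 2), I)) (Function('p')(I) = Mul(Rational(-1, 2), Add(Add(2, I), 4)) = Mul(Rational(-1, 2), Add(6, I)) = Add(-3, Mul(Rational(-1, 2), I)))
Add(Function('p')(Function('t')(-3, 4)), Mul(-1, 365)) = Add(Add(-3, Mul(Rational(-1, 2), Add(-6, Mul(4, Pow(-3, -1))))), Mul(-1, 365)) = Add(Add(-3, Mul(Rational(-1, 2), Add(-6, Mul(4, Rational(-1, 3))))), -365) = Add(Add(-3, Mul(Rational(-1, 2), Add(-6, Rational(-4, 3)))), -365) = Add(Add(-3, Mul(Rational(-1, 2), Rational(-22, 3))), -365) = Add(Add(-3, Rational(11, 3)), -365) = Add(Rational(2, 3), -365) = Rational(-1093, 3)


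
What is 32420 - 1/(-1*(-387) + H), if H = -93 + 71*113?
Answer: 269637139/8317 ≈ 32420.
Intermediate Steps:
H = 7930 (H = -93 + 8023 = 7930)
32420 - 1/(-1*(-387) + H) = 32420 - 1/(-1*(-387) + 7930) = 32420 - 1/(387 + 7930) = 32420 - 1/8317 = 269637139/8317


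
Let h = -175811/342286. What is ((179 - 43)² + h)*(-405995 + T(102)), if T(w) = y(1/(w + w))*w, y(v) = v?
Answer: -5140496150333505/684572 ≈ -7.5091e+9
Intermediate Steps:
T(w) = ½ (T(w) = w/(w + w) = w/((2*w)) = (1/(2*w))*w = ½)
h = -175811/342286 (h = -175811*1/342286 = -175811/342286 ≈ -0.51364)
((179 - 43)² + h)*(-405995 + T(102)) = ((179 - 43)² - 175811/342286)*(-405995 + ½) = (136² - 175811/342286)*(-811989/2) = (18496 - 175811/342286)*(-811989/2) = (6330746045/342286)*(-811989/2) = -5140496150333505/684572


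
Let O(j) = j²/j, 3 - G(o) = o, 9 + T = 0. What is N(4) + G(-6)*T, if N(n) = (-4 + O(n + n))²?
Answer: -65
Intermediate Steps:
T = -9 (T = -9 + 0 = -9)
G(o) = 3 - o
O(j) = j
N(n) = (-4 + 2*n)² (N(n) = (-4 + (n + n))² = (-4 + 2*n)²)
N(4) + G(-6)*T = 4*(-2 + 4)² + (3 - 1*(-6))*(-9) = 4*2² + (3 + 6)*(-9) = 4*4 + 9*(-9) = 16 - 81 = -65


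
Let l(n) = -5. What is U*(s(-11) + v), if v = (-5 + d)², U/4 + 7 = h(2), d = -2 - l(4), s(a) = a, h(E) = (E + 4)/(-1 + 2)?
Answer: 28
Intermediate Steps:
h(E) = 4 + E (h(E) = (4 + E)/1 = (4 + E)*1 = 4 + E)
d = 3 (d = -2 - 1*(-5) = -2 + 5 = 3)
U = -4 (U = -28 + 4*(4 + 2) = -28 + 4*6 = -28 + 24 = -4)
v = 4 (v = (-5 + 3)² = (-2)² = 4)
U*(s(-11) + v) = -4*(-11 + 4) = -4*(-7) = 28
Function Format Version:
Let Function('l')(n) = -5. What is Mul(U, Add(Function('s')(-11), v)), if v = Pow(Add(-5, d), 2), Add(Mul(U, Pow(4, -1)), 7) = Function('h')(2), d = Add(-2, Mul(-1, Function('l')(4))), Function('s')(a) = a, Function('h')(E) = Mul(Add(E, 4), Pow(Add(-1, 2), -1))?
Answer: 28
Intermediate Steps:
Function('h')(E) = Add(4, E) (Function('h')(E) = Mul(Add(4, E), Pow(1, -1)) = Mul(Add(4, E), 1) = Add(4, E))
d = 3 (d = Add(-2, Mul(-1, -5)) = Add(-2, 5) = 3)
U = -4 (U = Add(-28, Mul(4, Add(4, 2))) = Add(-28, Mul(4, 6)) = Add(-28, 24) = -4)
v = 4 (v = Pow(Add(-5, 3), 2) = Pow(-2, 2) = 4)
Mul(U, Add(Function('s')(-11), v)) = Mul(-4, Add(-11, 4)) = Mul(-4, -7) = 28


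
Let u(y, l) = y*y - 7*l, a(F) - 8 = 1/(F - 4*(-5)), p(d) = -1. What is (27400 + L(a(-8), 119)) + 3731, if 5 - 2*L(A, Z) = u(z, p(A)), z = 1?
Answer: 62259/2 ≈ 31130.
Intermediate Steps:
a(F) = 8 + 1/(20 + F) (a(F) = 8 + 1/(F - 4*(-5)) = 8 + 1/(F + 20) = 8 + 1/(20 + F))
u(y, l) = y**2 - 7*l
L(A, Z) = -3/2 (L(A, Z) = 5/2 - (1**2 - 7*(-1))/2 = 5/2 - (1 + 7)/2 = 5/2 - 1/2*8 = 5/2 - 4 = -3/2)
(27400 + L(a(-8), 119)) + 3731 = (27400 - 3/2) + 3731 = 54797/2 + 3731 = 62259/2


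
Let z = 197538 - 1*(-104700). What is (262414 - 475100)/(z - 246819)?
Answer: -7334/1911 ≈ -3.8378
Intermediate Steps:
z = 302238 (z = 197538 + 104700 = 302238)
(262414 - 475100)/(z - 246819) = (262414 - 475100)/(302238 - 246819) = -212686/55419 = -212686*1/55419 = -7334/1911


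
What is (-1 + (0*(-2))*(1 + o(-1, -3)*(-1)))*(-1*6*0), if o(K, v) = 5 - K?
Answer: 0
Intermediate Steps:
(-1 + (0*(-2))*(1 + o(-1, -3)*(-1)))*(-1*6*0) = (-1 + (0*(-2))*(1 + (5 - 1*(-1))*(-1)))*(-1*6*0) = (-1 + 0*(1 + (5 + 1)*(-1)))*(-6*0) = (-1 + 0*(1 + 6*(-1)))*0 = (-1 + 0*(1 - 6))*0 = (-1 + 0*(-5))*0 = (-1 + 0)*0 = -1*0 = 0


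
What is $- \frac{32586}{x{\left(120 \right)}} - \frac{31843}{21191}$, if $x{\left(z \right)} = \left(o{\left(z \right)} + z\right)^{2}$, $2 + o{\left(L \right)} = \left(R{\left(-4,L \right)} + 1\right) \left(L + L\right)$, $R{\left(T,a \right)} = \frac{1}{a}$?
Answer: $- \frac{802897121}{457725600} \approx -1.7541$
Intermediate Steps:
$o{\left(L \right)} = -2 + 2 L \left(1 + \frac{1}{L}\right)$ ($o{\left(L \right)} = -2 + \left(\frac{1}{L} + 1\right) \left(L + L\right) = -2 + \left(1 + \frac{1}{L}\right) 2 L = -2 + 2 L \left(1 + \frac{1}{L}\right)$)
$x{\left(z \right)} = 9 z^{2}$ ($x{\left(z \right)} = \left(2 z + z\right)^{2} = \left(3 z\right)^{2} = 9 z^{2}$)
$- \frac{32586}{x{\left(120 \right)}} - \frac{31843}{21191} = - \frac{32586}{9 \cdot 120^{2}} - \frac{31843}{21191} = - \frac{32586}{9 \cdot 14400} - \frac{31843}{21191} = - \frac{32586}{129600} - \frac{31843}{21191} = \left(-32586\right) \frac{1}{129600} - \frac{31843}{21191} = - \frac{5431}{21600} - \frac{31843}{21191} = - \frac{802897121}{457725600}$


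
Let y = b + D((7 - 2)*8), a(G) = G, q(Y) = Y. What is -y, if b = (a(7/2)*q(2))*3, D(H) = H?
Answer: -61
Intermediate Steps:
b = 21 (b = ((7/2)*2)*3 = 7*3 = 21)
y = 61 (y = 21 + (7 - 2)*8 = 21 + 5*8 = 21 + 40 = 61)
-y = -1*61 = -61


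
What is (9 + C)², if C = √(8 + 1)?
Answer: 144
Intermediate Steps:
C = 3 (C = √9 = 3)
(9 + C)² = (9 + 3)² = 12² = 144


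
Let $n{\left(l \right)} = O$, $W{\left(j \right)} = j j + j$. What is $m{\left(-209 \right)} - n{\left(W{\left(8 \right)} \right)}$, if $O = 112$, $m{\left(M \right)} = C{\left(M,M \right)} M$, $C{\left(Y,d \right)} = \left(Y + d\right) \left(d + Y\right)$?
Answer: $-36517428$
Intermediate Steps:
$C{\left(Y,d \right)} = \left(Y + d\right)^{2}$ ($C{\left(Y,d \right)} = \left(Y + d\right) \left(Y + d\right) = \left(Y + d\right)^{2}$)
$m{\left(M \right)} = 4 M^{3}$ ($m{\left(M \right)} = \left(M + M\right)^{2} M = \left(2 M\right)^{2} M = 4 M^{2} M = 4 M^{3}$)
$W{\left(j \right)} = j + j^{2}$ ($W{\left(j \right)} = j^{2} + j = j + j^{2}$)
$n{\left(l \right)} = 112$
$m{\left(-209 \right)} - n{\left(W{\left(8 \right)} \right)} = 4 \left(-209\right)^{3} - 112 = 4 \left(-9129329\right) - 112 = -36517316 - 112 = -36517428$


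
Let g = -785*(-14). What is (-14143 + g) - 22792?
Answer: -25945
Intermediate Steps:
g = 10990
(-14143 + g) - 22792 = (-14143 + 10990) - 22792 = -3153 - 22792 = -25945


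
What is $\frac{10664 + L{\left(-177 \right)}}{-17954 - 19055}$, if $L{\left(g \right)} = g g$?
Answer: $- \frac{5999}{5287} \approx -1.1347$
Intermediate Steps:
$L{\left(g \right)} = g^{2}$
$\frac{10664 + L{\left(-177 \right)}}{-17954 - 19055} = \frac{10664 + \left(-177\right)^{2}}{-17954 - 19055} = \frac{10664 + 31329}{-37009} = 41993 \left(- \frac{1}{37009}\right) = - \frac{5999}{5287}$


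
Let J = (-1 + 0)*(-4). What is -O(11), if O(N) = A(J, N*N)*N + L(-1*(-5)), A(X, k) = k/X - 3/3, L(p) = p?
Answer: -1307/4 ≈ -326.75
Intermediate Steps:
J = 4 (J = -1*(-4) = 4)
A(X, k) = -1 + k/X (A(X, k) = k/X - 3*⅓ = k/X - 1 = -1 + k/X)
O(N) = 5 + N*(-1 + N²/4) (O(N) = ((N*N - 1*4)/4)*N - 1*(-5) = ((N² - 4)/4)*N + 5 = ((-4 + N²)/4)*N + 5 = (-1 + N²/4)*N + 5 = N*(-1 + N²/4) + 5 = 5 + N*(-1 + N²/4))
-O(11) = -(5 - 1*11 + (¼)*11³) = -(5 - 11 + (¼)*1331) = -(5 - 11 + 1331/4) = -1*1307/4 = -1307/4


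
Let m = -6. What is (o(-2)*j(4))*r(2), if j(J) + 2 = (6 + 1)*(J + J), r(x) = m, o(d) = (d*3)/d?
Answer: -972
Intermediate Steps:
o(d) = 3 (o(d) = (3*d)/d = 3)
r(x) = -6
j(J) = -2 + 14*J (j(J) = -2 + (6 + 1)*(J + J) = -2 + 7*(2*J) = -2 + 14*J)
(o(-2)*j(4))*r(2) = (3*(-2 + 14*4))*(-6) = (3*(-2 + 56))*(-6) = (3*54)*(-6) = 162*(-6) = -972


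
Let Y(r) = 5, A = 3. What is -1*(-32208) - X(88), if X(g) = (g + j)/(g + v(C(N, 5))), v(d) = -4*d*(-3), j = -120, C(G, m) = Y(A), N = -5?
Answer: 1191704/37 ≈ 32208.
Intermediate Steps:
C(G, m) = 5
v(d) = 12*d
X(g) = (-120 + g)/(60 + g) (X(g) = (g - 120)/(g + 12*5) = (-120 + g)/(g + 60) = (-120 + g)/(60 + g))
-1*(-32208) - X(88) = -1*(-32208) - (-120 + 88)/(60 + 88) = 32208 - (-32)/148 = 32208 - 1*(-8/37) = 32208 + 8/37 = 1191704/37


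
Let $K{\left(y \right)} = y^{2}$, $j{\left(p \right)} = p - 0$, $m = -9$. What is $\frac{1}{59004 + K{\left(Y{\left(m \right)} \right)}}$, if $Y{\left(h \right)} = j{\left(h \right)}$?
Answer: $\frac{1}{59085} \approx 1.6925 \cdot 10^{-5}$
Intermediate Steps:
$j{\left(p \right)} = p$ ($j{\left(p \right)} = p + 0 = p$)
$Y{\left(h \right)} = h$
$\frac{1}{59004 + K{\left(Y{\left(m \right)} \right)}} = \frac{1}{59004 + \left(-9\right)^{2}} = \frac{1}{59004 + 81} = \frac{1}{59085}$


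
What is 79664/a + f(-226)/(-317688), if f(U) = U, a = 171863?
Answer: 12673568935/27299406372 ≈ 0.46424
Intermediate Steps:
79664/a + f(-226)/(-317688) = 79664/171863 - 226/(-317688) = 79664*(1/171863) - 226*(-1/317688) = 79664/171863 + 113/158844 = 12673568935/27299406372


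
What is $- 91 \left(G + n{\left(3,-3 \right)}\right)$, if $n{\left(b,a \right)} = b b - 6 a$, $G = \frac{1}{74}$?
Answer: $- \frac{181909}{74} \approx -2458.2$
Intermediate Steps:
$G = \frac{1}{74} \approx 0.013514$
$n{\left(b,a \right)} = b^{2} - 6 a$
$- 91 \left(G + n{\left(3,-3 \right)}\right) = - 91 \left(\frac{1}{74} + \left(3^{2} - -18\right)\right) = - 91 \left(\frac{1}{74} + \left(9 + 18\right)\right) = - 91 \left(\frac{1}{74} + 27\right) = \left(-91\right) \frac{1999}{74} = - \frac{181909}{74}$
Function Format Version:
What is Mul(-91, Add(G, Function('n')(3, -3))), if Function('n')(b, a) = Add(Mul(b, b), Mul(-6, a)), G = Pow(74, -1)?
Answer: Rational(-181909, 74) ≈ -2458.2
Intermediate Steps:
G = Rational(1, 74) ≈ 0.013514
Function('n')(b, a) = Add(Pow(b, 2), Mul(-6, a))
Mul(-91, Add(G, Function('n')(3, -3))) = Mul(-91, Add(Rational(1, 74), Add(Pow(3, 2), Mul(-6, -3)))) = Mul(-91, Add(Rational(1, 74), Add(9, 18))) = Mul(-91, Add(Rational(1, 74), 27)) = Mul(-91, Rational(1999, 74)) = Rational(-181909, 74)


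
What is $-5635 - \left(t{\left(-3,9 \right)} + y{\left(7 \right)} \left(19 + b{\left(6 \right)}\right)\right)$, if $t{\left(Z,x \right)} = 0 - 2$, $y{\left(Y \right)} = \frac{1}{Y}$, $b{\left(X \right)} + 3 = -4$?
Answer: $- \frac{39443}{7} \approx -5634.7$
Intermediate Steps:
$b{\left(X \right)} = -7$ ($b{\left(X \right)} = -3 - 4 = -7$)
$t{\left(Z,x \right)} = -2$
$-5635 - \left(t{\left(-3,9 \right)} + y{\left(7 \right)} \left(19 + b{\left(6 \right)}\right)\right) = -5635 - \left(-2 + \frac{19 - 7}{7}\right) = -5635 - \left(-2 + \frac{1}{7} \cdot 12\right) = -5635 - \left(-2 + \frac{12}{7}\right) = -5635 - - \frac{2}{7} = -5635 + \frac{2}{7} = - \frac{39443}{7}$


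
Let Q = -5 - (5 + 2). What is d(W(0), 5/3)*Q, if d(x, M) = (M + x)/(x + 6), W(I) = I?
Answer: -10/3 ≈ -3.3333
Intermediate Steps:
d(x, M) = (M + x)/(6 + x)
Q = -12 (Q = -5 - 1*7 = -5 - 7 = -12)
d(W(0), 5/3)*Q = ((5/3 + 0)/(6 + 0))*(-12) = ((5*(1/3) + 0)/6)*(-12) = ((5/3 + 0)/6)*(-12) = ((1/6)*(5/3))*(-12) = (5/18)*(-12) = -10/3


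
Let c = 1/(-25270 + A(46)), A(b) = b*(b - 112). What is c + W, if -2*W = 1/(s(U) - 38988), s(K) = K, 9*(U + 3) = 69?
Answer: -74491/3310386700 ≈ -2.2502e-5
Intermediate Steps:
U = 14/3 (U = -3 + (⅑)*69 = -3 + 23/3 = 14/3 ≈ 4.6667)
A(b) = b*(-112 + b)
c = -1/28306 (c = 1/(-25270 + 46*(-112 + 46)) = 1/(-25270 + 46*(-66)) = 1/(-25270 - 3036) = 1/(-28306) = -1/28306 ≈ -3.5328e-5)
W = 3/233900 (W = -1/(2*(14/3 - 38988)) = -1/(2*(-116950/3)) = -½*(-3/116950) = 3/233900 ≈ 1.2826e-5)
c + W = -1/28306 + 3/233900 = -74491/3310386700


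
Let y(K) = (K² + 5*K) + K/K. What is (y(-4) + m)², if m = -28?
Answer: 961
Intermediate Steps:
y(K) = 1 + K² + 5*K (y(K) = (K² + 5*K) + 1 = 1 + K² + 5*K)
(y(-4) + m)² = ((1 + (-4)² + 5*(-4)) - 28)² = ((1 + 16 - 20) - 28)² = (-3 - 28)² = (-31)² = 961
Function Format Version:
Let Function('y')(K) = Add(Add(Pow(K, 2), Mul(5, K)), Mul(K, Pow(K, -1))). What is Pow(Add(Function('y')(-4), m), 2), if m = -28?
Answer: 961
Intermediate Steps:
Function('y')(K) = Add(1, Pow(K, 2), Mul(5, K)) (Function('y')(K) = Add(Add(Pow(K, 2), Mul(5, K)), 1) = Add(1, Pow(K, 2), Mul(5, K)))
Pow(Add(Function('y')(-4), m), 2) = Pow(Add(Add(1, Pow(-4, 2), Mul(5, -4)), -28), 2) = Pow(Add(Add(1, 16, -20), -28), 2) = Pow(Add(-3, -28), 2) = Pow(-31, 2) = 961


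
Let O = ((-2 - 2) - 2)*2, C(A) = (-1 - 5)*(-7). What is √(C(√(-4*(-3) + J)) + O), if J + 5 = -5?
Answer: √30 ≈ 5.4772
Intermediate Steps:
J = -10 (J = -5 - 5 = -10)
C(A) = 42 (C(A) = -6*(-7) = 42)
O = -12 (O = (-4 - 2)*2 = -6*2 = -12)
√(C(√(-4*(-3) + J)) + O) = √(42 - 12) = √30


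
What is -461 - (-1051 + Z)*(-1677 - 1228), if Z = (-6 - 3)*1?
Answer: -3079761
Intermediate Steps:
Z = -9 (Z = -9*1 = -9)
-461 - (-1051 + Z)*(-1677 - 1228) = -461 - (-1051 - 9)*(-1677 - 1228) = -461 - (-1060)*(-2905) = -461 - 1*3079300 = -461 - 3079300 = -3079761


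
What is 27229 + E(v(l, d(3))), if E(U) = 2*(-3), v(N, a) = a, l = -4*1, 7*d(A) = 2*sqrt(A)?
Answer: 27223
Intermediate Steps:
d(A) = 2*sqrt(A)/7 (d(A) = (2*sqrt(A))/7 = 2*sqrt(A)/7)
l = -4
E(U) = -6
27229 + E(v(l, d(3))) = 27229 - 6 = 27223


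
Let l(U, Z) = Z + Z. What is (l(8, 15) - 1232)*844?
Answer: -1014488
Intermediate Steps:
l(U, Z) = 2*Z
(l(8, 15) - 1232)*844 = (2*15 - 1232)*844 = (30 - 1232)*844 = -1202*844 = -1014488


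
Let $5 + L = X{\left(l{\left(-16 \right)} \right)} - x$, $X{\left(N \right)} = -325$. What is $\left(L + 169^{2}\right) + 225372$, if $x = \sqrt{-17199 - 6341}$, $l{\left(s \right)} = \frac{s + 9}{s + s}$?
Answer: $253603 - 2 i \sqrt{5885} \approx 2.536 \cdot 10^{5} - 153.43 i$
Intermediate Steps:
$l{\left(s \right)} = \frac{9 + s}{2 s}$
$x = 2 i \sqrt{5885}$ ($x = \sqrt{-23540} = 2 i \sqrt{5885} \approx 153.43 i$)
$L = -330 - 2 i \sqrt{5885}$ ($L = -5 - \left(325 + 2 i \sqrt{5885}\right) = -330 - 2 i \sqrt{5885} \approx -330.0 - 153.43 i$)
$\left(L + 169^{2}\right) + 225372 = \left(\left(-330 - 2 i \sqrt{5885}\right) + 169^{2}\right) + 225372 = \left(\left(-330 - 2 i \sqrt{5885}\right) + 28561\right) + 225372 = \left(28231 - 2 i \sqrt{5885}\right) + 225372 = 253603 - 2 i \sqrt{5885}$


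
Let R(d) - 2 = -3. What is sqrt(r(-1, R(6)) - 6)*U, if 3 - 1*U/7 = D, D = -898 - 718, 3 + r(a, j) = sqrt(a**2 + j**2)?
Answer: 11333*sqrt(-9 + sqrt(2)) ≈ 31214.0*I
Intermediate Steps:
R(d) = -1 (R(d) = 2 - 3 = -1)
r(a, j) = -3 + sqrt(a**2 + j**2)
D = -1616
U = 11333 (U = 21 - 7*(-1616) = 21 + 11312 = 11333)
sqrt(r(-1, R(6)) - 6)*U = sqrt((-3 + sqrt((-1)**2 + (-1)**2)) - 6)*11333 = sqrt((-3 + sqrt(1 + 1)) - 6)*11333 = sqrt((-3 + sqrt(2)) - 6)*11333 = sqrt(-9 + sqrt(2))*11333 = 11333*sqrt(-9 + sqrt(2))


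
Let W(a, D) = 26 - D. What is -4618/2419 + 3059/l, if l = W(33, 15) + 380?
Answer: 243221/41123 ≈ 5.9145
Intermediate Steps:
l = 391 (l = (26 - 1*15) + 380 = (26 - 15) + 380 = 11 + 380 = 391)
-4618/2419 + 3059/l = -4618/2419 + 3059/391 = -4618*1/2419 + 3059*(1/391) = -4618/2419 + 133/17 = 243221/41123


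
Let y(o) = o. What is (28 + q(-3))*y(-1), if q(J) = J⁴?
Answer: -109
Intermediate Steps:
(28 + q(-3))*y(-1) = (28 + (-3)⁴)*(-1) = (28 + 81)*(-1) = 109*(-1) = -109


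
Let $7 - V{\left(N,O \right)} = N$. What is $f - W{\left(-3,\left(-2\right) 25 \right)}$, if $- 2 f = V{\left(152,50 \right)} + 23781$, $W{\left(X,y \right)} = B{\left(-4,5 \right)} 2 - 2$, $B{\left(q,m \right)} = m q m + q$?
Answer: $-11608$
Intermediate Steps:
$B{\left(q,m \right)} = q + q m^{2}$ ($B{\left(q,m \right)} = q m^{2} + q = q + q m^{2}$)
$V{\left(N,O \right)} = 7 - N$
$W{\left(X,y \right)} = -210$ ($W{\left(X,y \right)} = - 4 \left(1 + 5^{2}\right) 2 - 2 = - 4 \left(1 + 25\right) 2 - 2 = \left(-4\right) 26 \cdot 2 - 2 = \left(-104\right) 2 - 2 = -208 - 2 = -210$)
$f = -11818$ ($f = - \frac{\left(7 - 152\right) + 23781}{2} = - \frac{-145 + 23781}{2} = \left(- \frac{1}{2}\right) 23636 = -11818$)
$f - W{\left(-3,\left(-2\right) 25 \right)} = -11818 - -210 = -11818 + 210 = -11608$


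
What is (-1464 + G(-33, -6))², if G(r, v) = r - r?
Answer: 2143296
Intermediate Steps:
G(r, v) = 0
(-1464 + G(-33, -6))² = (-1464 + 0)² = (-1464)² = 2143296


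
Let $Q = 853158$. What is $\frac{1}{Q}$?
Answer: $\frac{1}{853158} \approx 1.1721 \cdot 10^{-6}$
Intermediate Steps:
$\frac{1}{Q} = \frac{1}{853158}$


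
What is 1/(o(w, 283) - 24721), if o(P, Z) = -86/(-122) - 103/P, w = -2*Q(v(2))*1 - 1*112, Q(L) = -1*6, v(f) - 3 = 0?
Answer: -6100/150787517 ≈ -4.0454e-5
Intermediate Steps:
v(f) = 3 (v(f) = 3 + 0 = 3)
Q(L) = -6
w = -100 (w = -2*(-6)*1 - 1*112 = 12*1 - 112 = 12 - 112 = -100)
o(P, Z) = 43/61 - 103/P (o(P, Z) = -86*(-1/122) - 103/P = 43/61 - 103/P)
1/(o(w, 283) - 24721) = 1/((43/61 - 103/(-100)) - 24721) = 1/((43/61 - 103*(-1/100)) - 24721) = 1/((43/61 + 103/100) - 24721) = 1/(10583/6100 - 24721) = 1/(-150787517/6100) = -6100/150787517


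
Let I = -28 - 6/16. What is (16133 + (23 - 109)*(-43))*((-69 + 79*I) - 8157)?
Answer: -1660667771/8 ≈ -2.0758e+8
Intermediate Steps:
I = -227/8 (I = -28 - 6*1/16 = -28 - 3/8 = -227/8 ≈ -28.375)
(16133 + (23 - 109)*(-43))*((-69 + 79*I) - 8157) = (16133 + (23 - 109)*(-43))*((-69 + 79*(-227/8)) - 8157) = (16133 - 86*(-43))*((-69 - 17933/8) - 8157) = (16133 + 3698)*(-18485/8 - 8157) = 19831*(-83741/8) = -1660667771/8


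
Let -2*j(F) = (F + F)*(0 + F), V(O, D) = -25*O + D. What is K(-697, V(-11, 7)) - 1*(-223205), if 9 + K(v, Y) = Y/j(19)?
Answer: 80573474/361 ≈ 2.2320e+5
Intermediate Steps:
V(O, D) = D - 25*O
j(F) = -F² (j(F) = -(F + F)*(0 + F)/2 = -2*F*F/2 = -F²)
K(v, Y) = -9 - Y/361 (K(v, Y) = -9 + Y/((-1*19²)) = -9 + Y/((-1*361)) = -9 + Y/(-361) = -9 + Y*(-1/361) = -9 - Y/361)
K(-697, V(-11, 7)) - 1*(-223205) = (-9 - (7 - 25*(-11))/361) - 1*(-223205) = (-9 - (7 + 275)/361) + 223205 = (-9 - 1/361*282) + 223205 = (-9 - 282/361) + 223205 = -3531/361 + 223205 = 80573474/361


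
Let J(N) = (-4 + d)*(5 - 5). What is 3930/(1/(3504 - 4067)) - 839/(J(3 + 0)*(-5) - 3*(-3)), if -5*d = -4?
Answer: -19914149/9 ≈ -2.2127e+6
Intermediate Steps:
d = ⅘ (d = -⅕*(-4) = ⅘ ≈ 0.80000)
J(N) = 0 (J(N) = (-4 + ⅘)*(5 - 5) = -16/5*0 = 0)
3930/(1/(3504 - 4067)) - 839/(J(3 + 0)*(-5) - 3*(-3)) = 3930/(1/(3504 - 4067)) - 839/(0*(-5) - 3*(-3)) = 3930/(1/(-563)) - 839/(0 + 9) = 3930/(-1/563) - 839/9 = 3930*(-563) - 839*⅑ = -2212590 - 839/9 = -19914149/9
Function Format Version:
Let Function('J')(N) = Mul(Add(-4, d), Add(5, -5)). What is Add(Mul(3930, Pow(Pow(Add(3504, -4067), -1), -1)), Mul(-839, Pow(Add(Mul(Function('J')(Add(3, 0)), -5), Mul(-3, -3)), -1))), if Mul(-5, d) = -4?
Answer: Rational(-19914149, 9) ≈ -2.2127e+6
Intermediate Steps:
d = Rational(4, 5) (d = Mul(Rational(-1, 5), -4) = Rational(4, 5) ≈ 0.80000)
Function('J')(N) = 0 (Function('J')(N) = Mul(Add(-4, Rational(4, 5)), Add(5, -5)) = Mul(Rational(-16, 5), 0) = 0)
Add(Mul(3930, Pow(Pow(Add(3504, -4067), -1), -1)), Mul(-839, Pow(Add(Mul(Function('J')(Add(3, 0)), -5), Mul(-3, -3)), -1))) = Add(Mul(3930, Pow(Pow(Add(3504, -4067), -1), -1)), Mul(-839, Pow(Add(Mul(0, -5), Mul(-3, -3)), -1))) = Add(Mul(3930, Pow(Pow(-563, -1), -1)), Mul(-839, Pow(Add(0, 9), -1))) = Add(Mul(3930, Pow(Rational(-1, 563), -1)), Mul(-839, Pow(9, -1))) = Add(Mul(3930, -563), Mul(-839, Rational(1, 9))) = Add(-2212590, Rational(-839, 9)) = Rational(-19914149, 9)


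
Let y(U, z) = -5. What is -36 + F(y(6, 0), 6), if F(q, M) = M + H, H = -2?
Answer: -32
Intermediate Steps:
F(q, M) = -2 + M (F(q, M) = M - 2 = -2 + M)
-36 + F(y(6, 0), 6) = -36 + (-2 + 6) = -36 + 4 = -32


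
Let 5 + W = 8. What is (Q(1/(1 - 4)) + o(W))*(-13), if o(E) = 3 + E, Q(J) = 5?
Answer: -143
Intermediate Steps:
W = 3 (W = -5 + 8 = 3)
(Q(1/(1 - 4)) + o(W))*(-13) = (5 + (3 + 3))*(-13) = (5 + 6)*(-13) = 11*(-13) = -143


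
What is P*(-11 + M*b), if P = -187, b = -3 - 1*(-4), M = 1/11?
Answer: 2040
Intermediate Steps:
M = 1/11 ≈ 0.090909
b = 1 (b = -3 + 4 = 1)
P*(-11 + M*b) = -187*(-11 + (1/11)*1) = -187*(-11 + 1/11) = -187*(-120/11) = 2040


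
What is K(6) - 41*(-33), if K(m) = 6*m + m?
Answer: 1395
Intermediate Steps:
K(m) = 7*m
K(6) - 41*(-33) = 7*6 - 41*(-33) = 42 + 1353 = 1395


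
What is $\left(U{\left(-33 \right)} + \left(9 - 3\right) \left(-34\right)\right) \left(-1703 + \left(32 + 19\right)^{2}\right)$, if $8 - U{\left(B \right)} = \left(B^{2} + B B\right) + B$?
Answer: $-2102218$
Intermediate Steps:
$U{\left(B \right)} = 8 - B - 2 B^{2}$ ($U{\left(B \right)} = 8 - \left(\left(B^{2} + B B\right) + B\right) = 8 - \left(\left(B^{2} + B^{2}\right) + B\right) = 8 - \left(2 B^{2} + B\right) = 8 - \left(B + 2 B^{2}\right) = 8 - B - 2 B^{2}$)
$\left(U{\left(-33 \right)} + \left(9 - 3\right) \left(-34\right)\right) \left(-1703 + \left(32 + 19\right)^{2}\right) = \left(\left(8 - -33 - 2 \left(-33\right)^{2}\right) + \left(9 - 3\right) \left(-34\right)\right) \left(-1703 + \left(32 + 19\right)^{2}\right) = \left(\left(8 + 33 - 2178\right) + 6 \left(-34\right)\right) \left(-1703 + 51^{2}\right) = \left(\left(8 + 33 - 2178\right) - 204\right) \left(-1703 + 2601\right) = \left(-2137 - 204\right) 898 = \left(-2341\right) 898 = -2102218$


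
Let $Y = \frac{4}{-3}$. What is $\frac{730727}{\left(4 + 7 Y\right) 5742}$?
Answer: $- \frac{730727}{30624} \approx -23.861$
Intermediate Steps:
$Y = - \frac{4}{3}$ ($Y = 4 \left(- \frac{1}{3}\right) = - \frac{4}{3} \approx -1.3333$)
$\frac{730727}{\left(4 + 7 Y\right) 5742} = \frac{730727}{\left(4 + 7 \left(- \frac{4}{3}\right)\right) 5742} = \frac{730727}{\left(4 - \frac{28}{3}\right) 5742} = \frac{730727}{\left(- \frac{16}{3}\right) 5742} = \frac{730727}{-30624} = 730727 \left(- \frac{1}{30624}\right) = - \frac{730727}{30624}$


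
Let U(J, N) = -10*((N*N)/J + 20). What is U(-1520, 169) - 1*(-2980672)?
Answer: 453060305/152 ≈ 2.9807e+6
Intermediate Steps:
U(J, N) = -200 - 10*N²/J (U(J, N) = -10*(N²/J + 20) = -10*(20 + N²/J) = -200 - 10*N²/J)
U(-1520, 169) - 1*(-2980672) = (-200 - 10*169²/(-1520)) - 1*(-2980672) = (-200 - 10*(-1/1520)*28561) + 2980672 = (-200 + 28561/152) + 2980672 = -1839/152 + 2980672 = 453060305/152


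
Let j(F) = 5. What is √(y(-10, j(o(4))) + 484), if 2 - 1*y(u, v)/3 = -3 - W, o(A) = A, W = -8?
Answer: 5*√19 ≈ 21.794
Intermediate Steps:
y(u, v) = -9 (y(u, v) = 6 - 3*(-3 - 1*(-8)) = 6 - 3*(-3 + 8) = 6 - 3*5 = 6 - 15 = -9)
√(y(-10, j(o(4))) + 484) = √(-9 + 484) = √475 = 5*√19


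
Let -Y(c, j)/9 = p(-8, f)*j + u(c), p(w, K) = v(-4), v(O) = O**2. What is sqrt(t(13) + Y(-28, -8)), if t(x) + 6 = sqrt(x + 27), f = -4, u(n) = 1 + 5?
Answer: sqrt(1092 + 2*sqrt(10)) ≈ 33.141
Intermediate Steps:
u(n) = 6
p(w, K) = 16 (p(w, K) = (-4)**2 = 16)
Y(c, j) = -54 - 144*j (Y(c, j) = -9*(16*j + 6) = -9*(6 + 16*j) = -54 - 144*j)
t(x) = -6 + sqrt(27 + x) (t(x) = -6 + sqrt(x + 27) = -6 + sqrt(27 + x))
sqrt(t(13) + Y(-28, -8)) = sqrt((-6 + sqrt(27 + 13)) + (-54 - 144*(-8))) = sqrt((-6 + sqrt(40)) + (-54 + 1152)) = sqrt((-6 + 2*sqrt(10)) + 1098) = sqrt(1092 + 2*sqrt(10))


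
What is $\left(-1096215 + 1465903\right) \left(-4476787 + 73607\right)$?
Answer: $-1627802807840$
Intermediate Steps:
$\left(-1096215 + 1465903\right) \left(-4476787 + 73607\right) = 369688 \left(-4403180\right) = -1627802807840$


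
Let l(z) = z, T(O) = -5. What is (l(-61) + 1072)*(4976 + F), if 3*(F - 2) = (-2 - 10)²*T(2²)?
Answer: 4790118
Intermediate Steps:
F = -238 (F = 2 + ((-2 - 10)²*(-5))/3 = 2 + ((-12)²*(-5))/3 = 2 + (144*(-5))/3 = 2 + (⅓)*(-720) = 2 - 240 = -238)
(l(-61) + 1072)*(4976 + F) = (-61 + 1072)*(4976 - 238) = 1011*4738 = 4790118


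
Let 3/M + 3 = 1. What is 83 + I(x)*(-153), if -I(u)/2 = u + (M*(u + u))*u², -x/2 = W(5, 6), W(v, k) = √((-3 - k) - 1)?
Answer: 83 - 74052*I*√10 ≈ 83.0 - 2.3417e+5*I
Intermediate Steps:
M = -3/2 (M = 3/(-3 + 1) = 3/(-2) = 3*(-½) = -3/2 ≈ -1.5000)
W(v, k) = √(-4 - k)
x = -2*I*√10 (x = -2*√(-4 - 1*6) = -2*√(-4 - 6) = -2*I*√10 ≈ -6.3246*I)
I(u) = -2*u + 6*u³ (I(u) = -2*(u + (-3*(u + u)/2)*u²) = -2*(u + (-3*u)*u²) = -2*(u - 3*u³) = -2*u + 6*u³)
83 + I(x)*(-153) = 83 + (-(-4)*I*√10 + 6*(-2*I*√10)³)*(-153) = 83 + (4*I*√10 + 6*(80*I*√10))*(-153) = 83 + (4*I*√10 + 480*I*√10)*(-153) = 83 + (484*I*√10)*(-153) = 83 - 74052*I*√10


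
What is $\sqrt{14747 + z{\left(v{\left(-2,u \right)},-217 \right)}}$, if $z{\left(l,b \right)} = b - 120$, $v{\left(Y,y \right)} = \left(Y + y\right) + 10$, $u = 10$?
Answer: $\sqrt{14410} \approx 120.04$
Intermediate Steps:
$v{\left(Y,y \right)} = 10 + Y + y$
$z{\left(l,b \right)} = -120 + b$
$\sqrt{14747 + z{\left(v{\left(-2,u \right)},-217 \right)}} = \sqrt{14747 - 337} = \sqrt{14410}$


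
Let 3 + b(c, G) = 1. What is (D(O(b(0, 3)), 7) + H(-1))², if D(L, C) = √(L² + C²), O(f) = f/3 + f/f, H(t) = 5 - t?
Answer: (18 + √442)²/9 ≈ 169.21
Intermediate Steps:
b(c, G) = -2 (b(c, G) = -3 + 1 = -2)
O(f) = 1 + f/3 (O(f) = f*(⅓) + 1 = f/3 + 1 = 1 + f/3)
D(L, C) = √(C² + L²)
(D(O(b(0, 3)), 7) + H(-1))² = (√(7² + (1 + (⅓)*(-2))²) + (5 - 1*(-1)))² = (√(49 + (1 - ⅔)²) + (5 + 1))² = (√(49 + (⅓)²) + 6)² = (√(49 + ⅑) + 6)² = (√(442/9) + 6)² = (√442/3 + 6)² = (6 + √442/3)²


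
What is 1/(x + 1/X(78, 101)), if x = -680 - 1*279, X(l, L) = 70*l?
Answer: -5460/5236139 ≈ -0.0010428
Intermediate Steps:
x = -959 (x = -680 - 279 = -959)
1/(x + 1/X(78, 101)) = 1/(-959 + 1/(70*78)) = 1/(-959 + 1/5460) = 1/(-5236139/5460) = -5460/5236139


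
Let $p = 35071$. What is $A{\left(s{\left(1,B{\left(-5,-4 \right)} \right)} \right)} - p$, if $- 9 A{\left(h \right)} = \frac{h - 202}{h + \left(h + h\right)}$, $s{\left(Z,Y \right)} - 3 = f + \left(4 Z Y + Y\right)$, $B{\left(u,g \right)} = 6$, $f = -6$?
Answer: $- \frac{25566584}{729} \approx -35071.0$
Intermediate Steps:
$s{\left(Z,Y \right)} = -3 + Y + 4 Y Z$ ($s{\left(Z,Y \right)} = 3 - \left(6 - Y - 4 Z Y\right) = 3 - \left(6 - Y - 4 Y Z\right) = 3 + \left(-6 + Y + 4 Y Z\right) = -3 + Y + 4 Y Z$)
$A{\left(h \right)} = - \frac{-202 + h}{27 h}$ ($A{\left(h \right)} = - \frac{\left(h - 202\right) \frac{1}{h + \left(h + h\right)}}{9} = - \frac{\left(-202 + h\right) \frac{1}{h + 2 h}}{9} = - \frac{\left(-202 + h\right) \frac{1}{3 h}}{9} = - \frac{\frac{1}{3} \frac{1}{h} \left(-202 + h\right)}{9} = - \frac{-202 + h}{27 h}$)
$A{\left(s{\left(1,B{\left(-5,-4 \right)} \right)} \right)} - p = \frac{202 - \left(-3 + 6 + 4 \cdot 6 \cdot 1\right)}{27 \left(-3 + 6 + 4 \cdot 6 \cdot 1\right)} - 35071 = \frac{202 - \left(-3 + 6 + 24\right)}{27 \left(-3 + 6 + 24\right)} - 35071 = \frac{202 - 27}{27 \cdot 27} - 35071 = \frac{1}{27} \cdot \frac{1}{27} \left(202 - 27\right) - 35071 = \frac{1}{27} \cdot \frac{1}{27} \cdot 175 - 35071 = \frac{175}{729} - 35071 = - \frac{25566584}{729}$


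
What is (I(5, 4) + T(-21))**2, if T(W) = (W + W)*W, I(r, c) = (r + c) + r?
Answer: 802816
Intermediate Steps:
I(r, c) = c + 2*r (I(r, c) = (c + r) + r = c + 2*r)
T(W) = 2*W**2 (T(W) = (2*W)*W = 2*W**2)
(I(5, 4) + T(-21))**2 = ((4 + 2*5) + 2*(-21)**2)**2 = ((4 + 10) + 2*441)**2 = (14 + 882)**2 = 896**2 = 802816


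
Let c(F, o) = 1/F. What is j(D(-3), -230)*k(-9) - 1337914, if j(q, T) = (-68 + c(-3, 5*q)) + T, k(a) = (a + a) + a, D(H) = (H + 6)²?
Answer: -1329859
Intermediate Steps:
D(H) = (6 + H)²
k(a) = 3*a (k(a) = 2*a + a = 3*a)
j(q, T) = -205/3 + T (j(q, T) = (-68 + 1/(-3)) + T = (-68 - ⅓) + T = -205/3 + T)
j(D(-3), -230)*k(-9) - 1337914 = (-205/3 - 230)*(3*(-9)) - 1337914 = -895/3*(-27) - 1337914 = 8055 - 1337914 = -1329859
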